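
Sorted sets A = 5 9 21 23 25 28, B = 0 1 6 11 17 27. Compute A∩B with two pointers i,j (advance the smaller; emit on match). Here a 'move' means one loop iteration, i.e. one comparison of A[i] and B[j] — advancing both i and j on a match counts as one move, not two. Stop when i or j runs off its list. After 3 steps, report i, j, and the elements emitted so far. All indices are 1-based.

i=2, j=3, emitted=[]

i=1 j=1: 5>0, j++
i=1 j=2: 5>1, j++
i=1 j=3: 5<6, i++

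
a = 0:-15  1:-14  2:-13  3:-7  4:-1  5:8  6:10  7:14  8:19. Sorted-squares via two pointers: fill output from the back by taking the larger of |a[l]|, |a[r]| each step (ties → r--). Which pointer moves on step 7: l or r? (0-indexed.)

l=0 r=8: |-15|<=|19| out[8]=361, r--
l=0 r=7: |-15|>|14| out[7]=225, l++
l=1 r=7: |-14|<=|14| out[6]=196, r--
l=1 r=6: |-14|>|10| out[5]=196, l++
l=2 r=6: |-13|>|10| out[4]=169, l++
l=3 r=6: |-7|<=|10| out[3]=100, r--
l=3 r=5: |-7|<=|8| out[2]=64, r--

r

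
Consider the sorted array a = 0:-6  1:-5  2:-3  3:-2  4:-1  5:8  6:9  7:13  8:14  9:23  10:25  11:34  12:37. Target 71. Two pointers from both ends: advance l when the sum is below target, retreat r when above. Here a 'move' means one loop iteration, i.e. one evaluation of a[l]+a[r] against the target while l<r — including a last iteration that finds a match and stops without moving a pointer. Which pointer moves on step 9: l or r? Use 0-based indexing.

l

[0,12] -6+37=31 <71 → l++
[1,12] -5+37=32 <71 → l++
[2,12] -3+37=34 <71 → l++
[3,12] -2+37=35 <71 → l++
[4,12] -1+37=36 <71 → l++
[5,12] 8+37=45 <71 → l++
[6,12] 9+37=46 <71 → l++
[7,12] 13+37=50 <71 → l++
[8,12] 14+37=51 <71 → l++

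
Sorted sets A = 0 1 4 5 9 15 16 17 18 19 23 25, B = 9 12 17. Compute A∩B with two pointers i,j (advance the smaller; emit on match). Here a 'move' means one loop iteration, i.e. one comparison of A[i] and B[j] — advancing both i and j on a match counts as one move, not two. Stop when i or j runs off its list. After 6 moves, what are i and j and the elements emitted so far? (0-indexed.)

[i=0,j=0] 0<9 → i++
[i=1,j=0] 1<9 → i++
[i=2,j=0] 4<9 → i++
[i=3,j=0] 5<9 → i++
[i=4,j=0] 9==9 emit → i++,j++
[i=5,j=1] 15>12 → j++

i=5, j=2, emitted=[9]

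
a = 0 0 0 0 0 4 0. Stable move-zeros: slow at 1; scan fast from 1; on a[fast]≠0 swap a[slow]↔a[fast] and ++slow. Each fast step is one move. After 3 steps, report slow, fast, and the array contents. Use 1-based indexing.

(s=1,f=1) a[fast]=0 → fast++
(s=1,f=2) a[fast]=0 → fast++
(s=1,f=3) a[fast]=0 → fast++

slow=1, fast=4, a=[0, 0, 0, 0, 0, 4, 0]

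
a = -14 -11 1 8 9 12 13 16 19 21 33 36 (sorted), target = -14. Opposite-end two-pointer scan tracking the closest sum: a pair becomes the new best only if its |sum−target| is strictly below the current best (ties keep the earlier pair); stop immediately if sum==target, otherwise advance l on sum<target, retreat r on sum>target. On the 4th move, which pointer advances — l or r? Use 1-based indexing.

[1,12] -14+36=22 d=36 * → r--
[1,11] -14+33=19 d=33 * → r--
[1,10] -14+21=7 d=21 * → r--
[1,9] -14+19=5 d=19 * → r--

r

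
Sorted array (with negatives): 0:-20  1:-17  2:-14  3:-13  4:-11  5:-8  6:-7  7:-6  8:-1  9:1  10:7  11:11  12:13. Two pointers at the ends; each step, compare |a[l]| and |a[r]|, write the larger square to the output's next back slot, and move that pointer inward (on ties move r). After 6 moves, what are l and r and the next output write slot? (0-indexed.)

l=0 r=12: |-20|>|13| out[12]=400, l++
l=1 r=12: |-17|>|13| out[11]=289, l++
l=2 r=12: |-14|>|13| out[10]=196, l++
l=3 r=12: |-13|<=|13| out[9]=169, r--
l=3 r=11: |-13|>|11| out[8]=169, l++
l=4 r=11: |-11|<=|11| out[7]=121, r--

l=4, r=10, next write slot=6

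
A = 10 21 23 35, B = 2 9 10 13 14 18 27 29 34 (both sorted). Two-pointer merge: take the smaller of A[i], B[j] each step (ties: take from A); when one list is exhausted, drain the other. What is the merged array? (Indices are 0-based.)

[2, 9, 10, 10, 13, 14, 18, 21, 23, 27, 29, 34, 35]

[i=0,j=0] A[i]=10>B[j]=2 take 2 → j++
[i=0,j=1] A[i]=10>B[j]=9 take 9 → j++
[i=0,j=2] A[i]=10<=B[j]=10 take 10 → i++
[i=1,j=2] A[i]=21>B[j]=10 take 10 → j++
[i=1,j=3] A[i]=21>B[j]=13 take 13 → j++
[i=1,j=4] A[i]=21>B[j]=14 take 14 → j++
[i=1,j=5] A[i]=21>B[j]=18 take 18 → j++
[i=1,j=6] A[i]=21<=B[j]=27 take 21 → i++
[i=2,j=6] A[i]=23<=B[j]=27 take 23 → i++
[i=3,j=6] A[i]=35>B[j]=27 take 27 → j++
[i=3,j=7] A[i]=35>B[j]=29 take 29 → j++
[i=3,j=8] A[i]=35>B[j]=34 take 34 → j++
[i=3,j=9] B done, take A[i]=35 → i++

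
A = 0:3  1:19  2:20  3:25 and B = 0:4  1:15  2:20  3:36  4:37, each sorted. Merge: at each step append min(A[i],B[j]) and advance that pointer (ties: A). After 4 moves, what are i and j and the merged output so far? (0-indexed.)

i=2, j=2, merged so far=[3, 4, 15, 19]

[i=0,j=0] A[i]=3<=B[j]=4 take 3 → i++
[i=1,j=0] A[i]=19>B[j]=4 take 4 → j++
[i=1,j=1] A[i]=19>B[j]=15 take 15 → j++
[i=1,j=2] A[i]=19<=B[j]=20 take 19 → i++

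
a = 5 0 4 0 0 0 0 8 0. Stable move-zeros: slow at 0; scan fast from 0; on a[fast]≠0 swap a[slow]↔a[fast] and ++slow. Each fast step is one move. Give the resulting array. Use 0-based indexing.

slow=0 fast=0: a[fast]=5≠0 swap→a[0]=5, slow++,fast++
slow=1 fast=1: a[fast]=0, fast++
slow=1 fast=2: a[fast]=4≠0 swap→a[1]=4, slow++,fast++
slow=2 fast=3: a[fast]=0, fast++
slow=2 fast=4: a[fast]=0, fast++
slow=2 fast=5: a[fast]=0, fast++
slow=2 fast=6: a[fast]=0, fast++
slow=2 fast=7: a[fast]=8≠0 swap→a[2]=8, slow++,fast++
slow=3 fast=8: a[fast]=0, fast++

[5, 4, 8, 0, 0, 0, 0, 0, 0]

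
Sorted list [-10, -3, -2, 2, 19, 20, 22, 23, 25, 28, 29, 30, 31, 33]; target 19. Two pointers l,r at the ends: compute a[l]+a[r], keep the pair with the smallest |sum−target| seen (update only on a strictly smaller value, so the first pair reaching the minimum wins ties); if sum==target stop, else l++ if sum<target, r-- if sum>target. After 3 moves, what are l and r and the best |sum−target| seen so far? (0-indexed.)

l=0 r=13: -10+33=23 d=4 *, r--
l=0 r=12: -10+31=21 d=2 *, r--
l=0 r=11: -10+30=20 d=1 *, r--

l=0, r=10, best |Δ|=1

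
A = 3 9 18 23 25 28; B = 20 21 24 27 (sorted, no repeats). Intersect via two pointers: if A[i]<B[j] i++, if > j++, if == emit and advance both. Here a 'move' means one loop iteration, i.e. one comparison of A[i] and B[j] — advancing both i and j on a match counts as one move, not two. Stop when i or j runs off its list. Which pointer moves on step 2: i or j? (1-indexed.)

i=1 j=1: 3<20, i++
i=2 j=1: 9<20, i++

i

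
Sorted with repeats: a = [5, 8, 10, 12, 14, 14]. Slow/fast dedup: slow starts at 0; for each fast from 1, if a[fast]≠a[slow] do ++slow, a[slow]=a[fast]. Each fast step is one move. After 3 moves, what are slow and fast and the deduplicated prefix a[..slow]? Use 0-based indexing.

slow=0 fast=1: a[fast]=8≠a[slow]=5 write a[1]=8, slow++,fast++
slow=1 fast=2: a[fast]=10≠a[slow]=8 write a[2]=10, slow++,fast++
slow=2 fast=3: a[fast]=12≠a[slow]=10 write a[3]=12, slow++,fast++

slow=3, fast=4, prefix=[5, 8, 10, 12]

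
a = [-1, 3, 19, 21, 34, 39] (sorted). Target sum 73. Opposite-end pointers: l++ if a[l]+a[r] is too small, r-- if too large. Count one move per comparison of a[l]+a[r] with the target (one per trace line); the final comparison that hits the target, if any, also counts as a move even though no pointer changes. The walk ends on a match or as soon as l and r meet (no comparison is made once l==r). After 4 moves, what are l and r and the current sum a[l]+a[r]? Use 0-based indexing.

[0,5] -1+39=38 <73 → l++
[1,5] 3+39=42 <73 → l++
[2,5] 19+39=58 <73 → l++
[3,5] 21+39=60 <73 → l++

l=4, r=5, sum=73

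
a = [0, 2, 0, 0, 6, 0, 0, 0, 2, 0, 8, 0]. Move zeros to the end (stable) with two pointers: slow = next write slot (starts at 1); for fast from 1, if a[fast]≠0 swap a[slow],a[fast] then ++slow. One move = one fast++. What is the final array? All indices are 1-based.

(s=1,f=1) a[fast]=0 → fast++
(s=1,f=2) a[fast]=2≠0 swap→a[1]=2 → slow++,fast++
(s=2,f=3) a[fast]=0 → fast++
(s=2,f=4) a[fast]=0 → fast++
(s=2,f=5) a[fast]=6≠0 swap→a[2]=6 → slow++,fast++
(s=3,f=6) a[fast]=0 → fast++
(s=3,f=7) a[fast]=0 → fast++
(s=3,f=8) a[fast]=0 → fast++
(s=3,f=9) a[fast]=2≠0 swap→a[3]=2 → slow++,fast++
(s=4,f=10) a[fast]=0 → fast++
(s=4,f=11) a[fast]=8≠0 swap→a[4]=8 → slow++,fast++
(s=5,f=12) a[fast]=0 → fast++

[2, 6, 2, 8, 0, 0, 0, 0, 0, 0, 0, 0]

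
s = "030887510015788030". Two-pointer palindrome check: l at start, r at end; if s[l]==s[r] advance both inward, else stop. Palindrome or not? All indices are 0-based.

palindrome

[0,17] '0'=='0' → l++,r--
[1,16] '3'=='3' → l++,r--
[2,15] '0'=='0' → l++,r--
[3,14] '8'=='8' → l++,r--
[4,13] '8'=='8' → l++,r--
[5,12] '7'=='7' → l++,r--
[6,11] '5'=='5' → l++,r--
[7,10] '1'=='1' → l++,r--
[8,9] '0'=='0' → l++,r--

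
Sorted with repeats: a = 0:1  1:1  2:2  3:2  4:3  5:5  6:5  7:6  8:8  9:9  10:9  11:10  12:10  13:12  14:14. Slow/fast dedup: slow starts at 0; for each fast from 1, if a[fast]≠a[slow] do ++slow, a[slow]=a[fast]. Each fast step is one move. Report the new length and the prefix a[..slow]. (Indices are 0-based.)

slow=0 fast=1: a[fast]=1=a[slow] dup, fast++
slow=0 fast=2: a[fast]=2≠a[slow]=1 write a[1]=2, slow++,fast++
slow=1 fast=3: a[fast]=2=a[slow] dup, fast++
slow=1 fast=4: a[fast]=3≠a[slow]=2 write a[2]=3, slow++,fast++
slow=2 fast=5: a[fast]=5≠a[slow]=3 write a[3]=5, slow++,fast++
slow=3 fast=6: a[fast]=5=a[slow] dup, fast++
slow=3 fast=7: a[fast]=6≠a[slow]=5 write a[4]=6, slow++,fast++
slow=4 fast=8: a[fast]=8≠a[slow]=6 write a[5]=8, slow++,fast++
slow=5 fast=9: a[fast]=9≠a[slow]=8 write a[6]=9, slow++,fast++
slow=6 fast=10: a[fast]=9=a[slow] dup, fast++
slow=6 fast=11: a[fast]=10≠a[slow]=9 write a[7]=10, slow++,fast++
slow=7 fast=12: a[fast]=10=a[slow] dup, fast++
slow=7 fast=13: a[fast]=12≠a[slow]=10 write a[8]=12, slow++,fast++
slow=8 fast=14: a[fast]=14≠a[slow]=12 write a[9]=14, slow++,fast++

length 10; prefix = [1, 2, 3, 5, 6, 8, 9, 10, 12, 14]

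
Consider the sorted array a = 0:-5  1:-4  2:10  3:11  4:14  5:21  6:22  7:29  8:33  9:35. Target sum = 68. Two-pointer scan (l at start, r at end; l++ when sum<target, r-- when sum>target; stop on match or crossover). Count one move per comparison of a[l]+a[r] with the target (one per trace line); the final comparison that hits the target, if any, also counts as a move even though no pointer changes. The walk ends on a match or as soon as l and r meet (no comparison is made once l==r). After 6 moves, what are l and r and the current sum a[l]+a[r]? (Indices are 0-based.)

l=0 r=9: -5+35=30 <68, l++
l=1 r=9: -4+35=31 <68, l++
l=2 r=9: 10+35=45 <68, l++
l=3 r=9: 11+35=46 <68, l++
l=4 r=9: 14+35=49 <68, l++
l=5 r=9: 21+35=56 <68, l++

l=6, r=9, sum=57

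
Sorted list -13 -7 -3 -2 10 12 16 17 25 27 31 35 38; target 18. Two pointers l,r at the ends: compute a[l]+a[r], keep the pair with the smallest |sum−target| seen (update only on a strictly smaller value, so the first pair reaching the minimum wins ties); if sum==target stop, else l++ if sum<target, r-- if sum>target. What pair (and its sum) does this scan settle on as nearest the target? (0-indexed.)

pair (-13, 31) with sum 18 (|Δ|=0)

[0,12] -13+38=25 d=7 * → r--
[0,11] -13+35=22 d=4 * → r--
[0,10] -13+31=18 d=0 * → stop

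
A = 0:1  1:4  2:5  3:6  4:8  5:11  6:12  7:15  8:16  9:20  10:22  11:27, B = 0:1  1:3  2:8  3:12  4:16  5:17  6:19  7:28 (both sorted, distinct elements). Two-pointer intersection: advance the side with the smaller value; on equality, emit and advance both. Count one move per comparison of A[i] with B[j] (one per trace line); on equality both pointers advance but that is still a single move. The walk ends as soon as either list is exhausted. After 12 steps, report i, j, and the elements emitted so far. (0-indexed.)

[i=0,j=0] 1==1 emit → i++,j++
[i=1,j=1] 4>3 → j++
[i=1,j=2] 4<8 → i++
[i=2,j=2] 5<8 → i++
[i=3,j=2] 6<8 → i++
[i=4,j=2] 8==8 emit → i++,j++
[i=5,j=3] 11<12 → i++
[i=6,j=3] 12==12 emit → i++,j++
[i=7,j=4] 15<16 → i++
[i=8,j=4] 16==16 emit → i++,j++
[i=9,j=5] 20>17 → j++
[i=9,j=6] 20>19 → j++

i=9, j=7, emitted=[1, 8, 12, 16]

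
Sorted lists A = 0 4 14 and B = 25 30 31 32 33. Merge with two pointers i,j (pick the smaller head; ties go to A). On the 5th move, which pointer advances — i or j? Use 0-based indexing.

j

[i=0,j=0] A[i]=0<=B[j]=25 take 0 → i++
[i=1,j=0] A[i]=4<=B[j]=25 take 4 → i++
[i=2,j=0] A[i]=14<=B[j]=25 take 14 → i++
[i=3,j=0] A done, take B[j]=25 → j++
[i=3,j=1] A done, take B[j]=30 → j++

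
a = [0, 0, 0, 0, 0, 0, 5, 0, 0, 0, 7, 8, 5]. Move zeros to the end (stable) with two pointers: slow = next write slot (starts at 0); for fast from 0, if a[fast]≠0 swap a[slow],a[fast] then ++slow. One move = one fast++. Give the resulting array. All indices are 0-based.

[5, 7, 8, 5, 0, 0, 0, 0, 0, 0, 0, 0, 0]

slow=0 fast=0: a[fast]=0, fast++
slow=0 fast=1: a[fast]=0, fast++
slow=0 fast=2: a[fast]=0, fast++
slow=0 fast=3: a[fast]=0, fast++
slow=0 fast=4: a[fast]=0, fast++
slow=0 fast=5: a[fast]=0, fast++
slow=0 fast=6: a[fast]=5≠0 swap→a[0]=5, slow++,fast++
slow=1 fast=7: a[fast]=0, fast++
slow=1 fast=8: a[fast]=0, fast++
slow=1 fast=9: a[fast]=0, fast++
slow=1 fast=10: a[fast]=7≠0 swap→a[1]=7, slow++,fast++
slow=2 fast=11: a[fast]=8≠0 swap→a[2]=8, slow++,fast++
slow=3 fast=12: a[fast]=5≠0 swap→a[3]=5, slow++,fast++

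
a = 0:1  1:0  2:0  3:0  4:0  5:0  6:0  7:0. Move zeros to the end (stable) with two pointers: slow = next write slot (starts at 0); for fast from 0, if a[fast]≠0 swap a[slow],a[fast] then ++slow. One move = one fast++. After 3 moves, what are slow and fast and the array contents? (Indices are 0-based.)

slow=0 fast=0: a[fast]=1≠0 swap→a[0]=1, slow++,fast++
slow=1 fast=1: a[fast]=0, fast++
slow=1 fast=2: a[fast]=0, fast++

slow=1, fast=3, a=[1, 0, 0, 0, 0, 0, 0, 0]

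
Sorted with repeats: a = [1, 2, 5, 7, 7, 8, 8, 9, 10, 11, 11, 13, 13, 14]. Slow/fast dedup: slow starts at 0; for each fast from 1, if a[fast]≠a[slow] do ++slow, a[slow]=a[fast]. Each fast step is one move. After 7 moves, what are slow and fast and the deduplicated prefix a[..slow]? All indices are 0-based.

slow=0 fast=1: a[fast]=2≠a[slow]=1 write a[1]=2, slow++,fast++
slow=1 fast=2: a[fast]=5≠a[slow]=2 write a[2]=5, slow++,fast++
slow=2 fast=3: a[fast]=7≠a[slow]=5 write a[3]=7, slow++,fast++
slow=3 fast=4: a[fast]=7=a[slow] dup, fast++
slow=3 fast=5: a[fast]=8≠a[slow]=7 write a[4]=8, slow++,fast++
slow=4 fast=6: a[fast]=8=a[slow] dup, fast++
slow=4 fast=7: a[fast]=9≠a[slow]=8 write a[5]=9, slow++,fast++

slow=5, fast=8, prefix=[1, 2, 5, 7, 8, 9]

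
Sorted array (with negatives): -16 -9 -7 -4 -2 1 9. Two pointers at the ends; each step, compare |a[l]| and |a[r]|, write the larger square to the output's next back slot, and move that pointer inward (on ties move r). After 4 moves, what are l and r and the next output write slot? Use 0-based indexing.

l=3, r=5, next write slot=2

[0,6] |-16|>|9| out[6]=256 → l++
[1,6] |-9|<=|9| out[5]=81 → r--
[1,5] |-9|>|1| out[4]=81 → l++
[2,5] |-7|>|1| out[3]=49 → l++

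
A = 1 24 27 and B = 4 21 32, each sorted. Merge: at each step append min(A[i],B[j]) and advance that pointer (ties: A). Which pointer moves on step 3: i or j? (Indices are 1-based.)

i=1 j=1: A[i]=1<=B[j]=4 take 1, i++
i=2 j=1: A[i]=24>B[j]=4 take 4, j++
i=2 j=2: A[i]=24>B[j]=21 take 21, j++

j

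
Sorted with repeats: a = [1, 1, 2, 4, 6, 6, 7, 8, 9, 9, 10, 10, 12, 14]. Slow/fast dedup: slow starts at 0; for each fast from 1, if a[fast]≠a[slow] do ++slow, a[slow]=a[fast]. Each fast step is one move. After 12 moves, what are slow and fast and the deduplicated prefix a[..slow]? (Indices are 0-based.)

slow=0 fast=1: a[fast]=1=a[slow] dup, fast++
slow=0 fast=2: a[fast]=2≠a[slow]=1 write a[1]=2, slow++,fast++
slow=1 fast=3: a[fast]=4≠a[slow]=2 write a[2]=4, slow++,fast++
slow=2 fast=4: a[fast]=6≠a[slow]=4 write a[3]=6, slow++,fast++
slow=3 fast=5: a[fast]=6=a[slow] dup, fast++
slow=3 fast=6: a[fast]=7≠a[slow]=6 write a[4]=7, slow++,fast++
slow=4 fast=7: a[fast]=8≠a[slow]=7 write a[5]=8, slow++,fast++
slow=5 fast=8: a[fast]=9≠a[slow]=8 write a[6]=9, slow++,fast++
slow=6 fast=9: a[fast]=9=a[slow] dup, fast++
slow=6 fast=10: a[fast]=10≠a[slow]=9 write a[7]=10, slow++,fast++
slow=7 fast=11: a[fast]=10=a[slow] dup, fast++
slow=7 fast=12: a[fast]=12≠a[slow]=10 write a[8]=12, slow++,fast++

slow=8, fast=13, prefix=[1, 2, 4, 6, 7, 8, 9, 10, 12]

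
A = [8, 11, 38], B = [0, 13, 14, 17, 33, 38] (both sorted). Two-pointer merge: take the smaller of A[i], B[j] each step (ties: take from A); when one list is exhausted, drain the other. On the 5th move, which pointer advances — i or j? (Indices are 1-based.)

j

i=1 j=1: A[i]=8>B[j]=0 take 0, j++
i=1 j=2: A[i]=8<=B[j]=13 take 8, i++
i=2 j=2: A[i]=11<=B[j]=13 take 11, i++
i=3 j=2: A[i]=38>B[j]=13 take 13, j++
i=3 j=3: A[i]=38>B[j]=14 take 14, j++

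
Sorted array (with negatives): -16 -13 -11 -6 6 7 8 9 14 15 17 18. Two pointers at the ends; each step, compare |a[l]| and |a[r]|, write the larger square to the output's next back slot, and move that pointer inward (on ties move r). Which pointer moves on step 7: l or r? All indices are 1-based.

[1,12] |-16|<=|18| out[12]=324 → r--
[1,11] |-16|<=|17| out[11]=289 → r--
[1,10] |-16|>|15| out[10]=256 → l++
[2,10] |-13|<=|15| out[9]=225 → r--
[2,9] |-13|<=|14| out[8]=196 → r--
[2,8] |-13|>|9| out[7]=169 → l++
[3,8] |-11|>|9| out[6]=121 → l++

l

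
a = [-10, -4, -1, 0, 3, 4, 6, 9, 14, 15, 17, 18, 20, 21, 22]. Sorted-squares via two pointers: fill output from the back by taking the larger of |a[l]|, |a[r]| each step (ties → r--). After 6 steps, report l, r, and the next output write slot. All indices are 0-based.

l=0 r=14: |-10|<=|22| out[14]=484, r--
l=0 r=13: |-10|<=|21| out[13]=441, r--
l=0 r=12: |-10|<=|20| out[12]=400, r--
l=0 r=11: |-10|<=|18| out[11]=324, r--
l=0 r=10: |-10|<=|17| out[10]=289, r--
l=0 r=9: |-10|<=|15| out[9]=225, r--

l=0, r=8, next write slot=8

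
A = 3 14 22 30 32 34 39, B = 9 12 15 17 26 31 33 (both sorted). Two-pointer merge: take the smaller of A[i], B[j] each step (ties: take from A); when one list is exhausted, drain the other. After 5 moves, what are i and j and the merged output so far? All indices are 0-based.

i=2, j=3, merged so far=[3, 9, 12, 14, 15]

i=0 j=0: A[i]=3<=B[j]=9 take 3, i++
i=1 j=0: A[i]=14>B[j]=9 take 9, j++
i=1 j=1: A[i]=14>B[j]=12 take 12, j++
i=1 j=2: A[i]=14<=B[j]=15 take 14, i++
i=2 j=2: A[i]=22>B[j]=15 take 15, j++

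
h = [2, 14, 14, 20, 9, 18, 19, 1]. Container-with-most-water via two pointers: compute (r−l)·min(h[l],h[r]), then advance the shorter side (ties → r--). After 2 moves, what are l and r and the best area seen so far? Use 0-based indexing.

l=1, r=6, best area=12

l=0 r=7: min(2,1)*7=7 best=7 *, r--
l=0 r=6: min(2,19)*6=12 best=12 *, l++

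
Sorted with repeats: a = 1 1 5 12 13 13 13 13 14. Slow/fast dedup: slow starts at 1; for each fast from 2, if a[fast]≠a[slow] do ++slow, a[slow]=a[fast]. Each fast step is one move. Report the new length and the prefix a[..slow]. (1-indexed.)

slow=1 fast=2: a[fast]=1=a[slow] dup, fast++
slow=1 fast=3: a[fast]=5≠a[slow]=1 write a[2]=5, slow++,fast++
slow=2 fast=4: a[fast]=12≠a[slow]=5 write a[3]=12, slow++,fast++
slow=3 fast=5: a[fast]=13≠a[slow]=12 write a[4]=13, slow++,fast++
slow=4 fast=6: a[fast]=13=a[slow] dup, fast++
slow=4 fast=7: a[fast]=13=a[slow] dup, fast++
slow=4 fast=8: a[fast]=13=a[slow] dup, fast++
slow=4 fast=9: a[fast]=14≠a[slow]=13 write a[5]=14, slow++,fast++

length 5; prefix = [1, 5, 12, 13, 14]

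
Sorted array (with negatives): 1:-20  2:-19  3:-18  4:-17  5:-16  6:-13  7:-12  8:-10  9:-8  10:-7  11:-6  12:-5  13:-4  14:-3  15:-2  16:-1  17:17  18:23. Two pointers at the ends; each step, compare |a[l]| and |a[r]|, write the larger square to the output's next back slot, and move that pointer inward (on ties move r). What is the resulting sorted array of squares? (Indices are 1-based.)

[1,18] |-20|<=|23| out[18]=529 → r--
[1,17] |-20|>|17| out[17]=400 → l++
[2,17] |-19|>|17| out[16]=361 → l++
[3,17] |-18|>|17| out[15]=324 → l++
[4,17] |-17|<=|17| out[14]=289 → r--
[4,16] |-17|>|-1| out[13]=289 → l++
[5,16] |-16|>|-1| out[12]=256 → l++
[6,16] |-13|>|-1| out[11]=169 → l++
[7,16] |-12|>|-1| out[10]=144 → l++
[8,16] |-10|>|-1| out[9]=100 → l++
[9,16] |-8|>|-1| out[8]=64 → l++
[10,16] |-7|>|-1| out[7]=49 → l++
[11,16] |-6|>|-1| out[6]=36 → l++
[12,16] |-5|>|-1| out[5]=25 → l++
[13,16] |-4|>|-1| out[4]=16 → l++
[14,16] |-3|>|-1| out[3]=9 → l++
[15,16] |-2|>|-1| out[2]=4 → l++
[16,16] |-1|<=|-1| out[1]=1 → r--

[1, 4, 9, 16, 25, 36, 49, 64, 100, 144, 169, 256, 289, 289, 324, 361, 400, 529]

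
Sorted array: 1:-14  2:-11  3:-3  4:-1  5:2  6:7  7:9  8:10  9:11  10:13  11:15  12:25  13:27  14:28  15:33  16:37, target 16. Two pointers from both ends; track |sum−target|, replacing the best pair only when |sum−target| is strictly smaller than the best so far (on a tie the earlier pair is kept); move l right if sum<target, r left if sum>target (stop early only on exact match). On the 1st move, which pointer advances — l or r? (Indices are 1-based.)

r

l=1 r=16: -14+37=23 d=7 *, r--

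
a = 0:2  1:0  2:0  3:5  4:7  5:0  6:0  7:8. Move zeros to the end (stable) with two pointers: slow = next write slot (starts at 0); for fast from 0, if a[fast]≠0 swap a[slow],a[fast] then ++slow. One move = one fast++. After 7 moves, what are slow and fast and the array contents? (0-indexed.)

slow=3, fast=7, a=[2, 5, 7, 0, 0, 0, 0, 8]

slow=0 fast=0: a[fast]=2≠0 swap→a[0]=2, slow++,fast++
slow=1 fast=1: a[fast]=0, fast++
slow=1 fast=2: a[fast]=0, fast++
slow=1 fast=3: a[fast]=5≠0 swap→a[1]=5, slow++,fast++
slow=2 fast=4: a[fast]=7≠0 swap→a[2]=7, slow++,fast++
slow=3 fast=5: a[fast]=0, fast++
slow=3 fast=6: a[fast]=0, fast++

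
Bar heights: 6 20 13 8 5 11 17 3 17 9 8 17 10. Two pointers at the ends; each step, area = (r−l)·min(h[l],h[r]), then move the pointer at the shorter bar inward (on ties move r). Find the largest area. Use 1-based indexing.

[1,13] min(6,10)*12=72 best=72 * → l++
[2,13] min(20,10)*11=110 best=110 * → r--
[2,12] min(20,17)*10=170 best=170 * → r--
[2,11] min(20,8)*9=72 best=170 → r--
[2,10] min(20,9)*8=72 best=170 → r--
[2,9] min(20,17)*7=119 best=170 → r--
[2,8] min(20,3)*6=18 best=170 → r--
[2,7] min(20,17)*5=85 best=170 → r--
[2,6] min(20,11)*4=44 best=170 → r--
[2,5] min(20,5)*3=15 best=170 → r--
[2,4] min(20,8)*2=16 best=170 → r--
[2,3] min(20,13)*1=13 best=170 → r--

max area = 170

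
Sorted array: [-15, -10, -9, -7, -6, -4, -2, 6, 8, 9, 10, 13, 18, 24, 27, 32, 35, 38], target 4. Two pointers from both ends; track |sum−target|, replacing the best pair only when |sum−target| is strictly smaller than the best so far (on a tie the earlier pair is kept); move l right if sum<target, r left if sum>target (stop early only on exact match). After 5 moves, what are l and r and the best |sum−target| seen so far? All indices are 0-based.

l=0 r=17: -15+38=23 d=19 *, r--
l=0 r=16: -15+35=20 d=16 *, r--
l=0 r=15: -15+32=17 d=13 *, r--
l=0 r=14: -15+27=12 d=8 *, r--
l=0 r=13: -15+24=9 d=5 *, r--

l=0, r=12, best |Δ|=5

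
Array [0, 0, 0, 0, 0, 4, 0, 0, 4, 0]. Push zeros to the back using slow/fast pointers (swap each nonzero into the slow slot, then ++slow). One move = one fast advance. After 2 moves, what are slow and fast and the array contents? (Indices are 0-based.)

(s=0,f=0) a[fast]=0 → fast++
(s=0,f=1) a[fast]=0 → fast++

slow=0, fast=2, a=[0, 0, 0, 0, 0, 4, 0, 0, 4, 0]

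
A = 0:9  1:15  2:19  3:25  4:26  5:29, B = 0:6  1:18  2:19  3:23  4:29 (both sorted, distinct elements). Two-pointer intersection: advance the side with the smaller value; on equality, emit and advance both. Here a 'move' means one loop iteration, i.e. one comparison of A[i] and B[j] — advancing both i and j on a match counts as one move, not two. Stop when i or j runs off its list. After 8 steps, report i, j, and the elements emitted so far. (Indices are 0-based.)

i=0 j=0: 9>6, j++
i=0 j=1: 9<18, i++
i=1 j=1: 15<18, i++
i=2 j=1: 19>18, j++
i=2 j=2: 19==19 emit, i++,j++
i=3 j=3: 25>23, j++
i=3 j=4: 25<29, i++
i=4 j=4: 26<29, i++

i=5, j=4, emitted=[19]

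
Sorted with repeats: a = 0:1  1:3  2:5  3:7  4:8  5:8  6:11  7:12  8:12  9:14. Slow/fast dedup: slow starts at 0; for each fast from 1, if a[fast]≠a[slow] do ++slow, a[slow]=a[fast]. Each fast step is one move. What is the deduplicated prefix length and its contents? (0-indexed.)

(s=0,f=1) a[fast]=3≠a[slow]=1 write a[1]=3 → slow++,fast++
(s=1,f=2) a[fast]=5≠a[slow]=3 write a[2]=5 → slow++,fast++
(s=2,f=3) a[fast]=7≠a[slow]=5 write a[3]=7 → slow++,fast++
(s=3,f=4) a[fast]=8≠a[slow]=7 write a[4]=8 → slow++,fast++
(s=4,f=5) a[fast]=8=a[slow] dup → fast++
(s=4,f=6) a[fast]=11≠a[slow]=8 write a[5]=11 → slow++,fast++
(s=5,f=7) a[fast]=12≠a[slow]=11 write a[6]=12 → slow++,fast++
(s=6,f=8) a[fast]=12=a[slow] dup → fast++
(s=6,f=9) a[fast]=14≠a[slow]=12 write a[7]=14 → slow++,fast++

length 8; prefix = [1, 3, 5, 7, 8, 11, 12, 14]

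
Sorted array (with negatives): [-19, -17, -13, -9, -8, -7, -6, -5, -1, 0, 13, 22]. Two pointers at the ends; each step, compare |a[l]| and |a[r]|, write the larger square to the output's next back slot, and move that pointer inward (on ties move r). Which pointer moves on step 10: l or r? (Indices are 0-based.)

[0,11] |-19|<=|22| out[11]=484 → r--
[0,10] |-19|>|13| out[10]=361 → l++
[1,10] |-17|>|13| out[9]=289 → l++
[2,10] |-13|<=|13| out[8]=169 → r--
[2,9] |-13|>|0| out[7]=169 → l++
[3,9] |-9|>|0| out[6]=81 → l++
[4,9] |-8|>|0| out[5]=64 → l++
[5,9] |-7|>|0| out[4]=49 → l++
[6,9] |-6|>|0| out[3]=36 → l++
[7,9] |-5|>|0| out[2]=25 → l++

l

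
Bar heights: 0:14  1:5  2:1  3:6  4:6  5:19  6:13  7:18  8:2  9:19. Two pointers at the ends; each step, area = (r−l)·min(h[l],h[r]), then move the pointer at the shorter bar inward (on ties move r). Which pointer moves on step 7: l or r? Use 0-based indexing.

r

l=0 r=9: min(14,19)*9=126 best=126 *, l++
l=1 r=9: min(5,19)*8=40 best=126, l++
l=2 r=9: min(1,19)*7=7 best=126, l++
l=3 r=9: min(6,19)*6=36 best=126, l++
l=4 r=9: min(6,19)*5=30 best=126, l++
l=5 r=9: min(19,19)*4=76 best=126, r--
l=5 r=8: min(19,2)*3=6 best=126, r--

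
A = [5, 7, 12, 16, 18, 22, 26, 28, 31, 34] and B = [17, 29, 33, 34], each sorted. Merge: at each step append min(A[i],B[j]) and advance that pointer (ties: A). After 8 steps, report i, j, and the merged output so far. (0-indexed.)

i=7, j=1, merged so far=[5, 7, 12, 16, 17, 18, 22, 26]

i=0 j=0: A[i]=5<=B[j]=17 take 5, i++
i=1 j=0: A[i]=7<=B[j]=17 take 7, i++
i=2 j=0: A[i]=12<=B[j]=17 take 12, i++
i=3 j=0: A[i]=16<=B[j]=17 take 16, i++
i=4 j=0: A[i]=18>B[j]=17 take 17, j++
i=4 j=1: A[i]=18<=B[j]=29 take 18, i++
i=5 j=1: A[i]=22<=B[j]=29 take 22, i++
i=6 j=1: A[i]=26<=B[j]=29 take 26, i++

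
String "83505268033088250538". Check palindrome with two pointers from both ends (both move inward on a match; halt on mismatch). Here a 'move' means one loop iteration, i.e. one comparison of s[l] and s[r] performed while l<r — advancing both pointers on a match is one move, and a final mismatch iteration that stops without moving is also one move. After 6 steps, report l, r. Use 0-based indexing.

l=6, r=13

[0,19] '8'=='8' → l++,r--
[1,18] '3'=='3' → l++,r--
[2,17] '5'=='5' → l++,r--
[3,16] '0'=='0' → l++,r--
[4,15] '5'=='5' → l++,r--
[5,14] '2'=='2' → l++,r--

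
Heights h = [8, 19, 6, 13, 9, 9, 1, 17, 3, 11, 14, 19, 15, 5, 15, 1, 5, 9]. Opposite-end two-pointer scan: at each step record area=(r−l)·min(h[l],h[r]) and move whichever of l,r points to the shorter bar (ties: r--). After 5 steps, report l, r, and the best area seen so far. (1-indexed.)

l=1 r=18: min(8,9)*17=136 best=136 *, l++
l=2 r=18: min(19,9)*16=144 best=144 *, r--
l=2 r=17: min(19,5)*15=75 best=144, r--
l=2 r=16: min(19,1)*14=14 best=144, r--
l=2 r=15: min(19,15)*13=195 best=195 *, r--

l=2, r=14, best area=195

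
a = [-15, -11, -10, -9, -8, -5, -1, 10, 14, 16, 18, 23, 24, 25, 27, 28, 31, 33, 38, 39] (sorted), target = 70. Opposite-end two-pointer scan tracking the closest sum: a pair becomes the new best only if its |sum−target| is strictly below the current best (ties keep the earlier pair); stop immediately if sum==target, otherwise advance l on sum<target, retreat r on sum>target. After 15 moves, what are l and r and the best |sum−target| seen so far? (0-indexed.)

[0,19] -15+39=24 d=46 * → l++
[1,19] -11+39=28 d=42 * → l++
[2,19] -10+39=29 d=41 * → l++
[3,19] -9+39=30 d=40 * → l++
[4,19] -8+39=31 d=39 * → l++
[5,19] -5+39=34 d=36 * → l++
[6,19] -1+39=38 d=32 * → l++
[7,19] 10+39=49 d=21 * → l++
[8,19] 14+39=53 d=17 * → l++
[9,19] 16+39=55 d=15 * → l++
[10,19] 18+39=57 d=13 * → l++
[11,19] 23+39=62 d=8 * → l++
[12,19] 24+39=63 d=7 * → l++
[13,19] 25+39=64 d=6 * → l++
[14,19] 27+39=66 d=4 * → l++

l=15, r=19, best |Δ|=4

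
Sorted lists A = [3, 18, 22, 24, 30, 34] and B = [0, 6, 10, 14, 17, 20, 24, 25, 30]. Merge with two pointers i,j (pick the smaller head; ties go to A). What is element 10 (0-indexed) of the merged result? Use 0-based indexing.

merged[10] = 24

[i=0,j=0] A[i]=3>B[j]=0 take 0 → j++
[i=0,j=1] A[i]=3<=B[j]=6 take 3 → i++
[i=1,j=1] A[i]=18>B[j]=6 take 6 → j++
[i=1,j=2] A[i]=18>B[j]=10 take 10 → j++
[i=1,j=3] A[i]=18>B[j]=14 take 14 → j++
[i=1,j=4] A[i]=18>B[j]=17 take 17 → j++
[i=1,j=5] A[i]=18<=B[j]=20 take 18 → i++
[i=2,j=5] A[i]=22>B[j]=20 take 20 → j++
[i=2,j=6] A[i]=22<=B[j]=24 take 22 → i++
[i=3,j=6] A[i]=24<=B[j]=24 take 24 → i++
[i=4,j=6] A[i]=30>B[j]=24 take 24 → j++
[i=4,j=7] A[i]=30>B[j]=25 take 25 → j++
[i=4,j=8] A[i]=30<=B[j]=30 take 30 → i++
[i=5,j=8] A[i]=34>B[j]=30 take 30 → j++
[i=5,j=9] B done, take A[i]=34 → i++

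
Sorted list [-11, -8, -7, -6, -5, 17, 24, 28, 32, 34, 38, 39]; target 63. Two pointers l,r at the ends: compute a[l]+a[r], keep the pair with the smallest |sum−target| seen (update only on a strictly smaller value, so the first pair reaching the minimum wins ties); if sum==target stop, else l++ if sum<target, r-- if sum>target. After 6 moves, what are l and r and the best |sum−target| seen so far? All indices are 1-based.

[1,12] -11+39=28 d=35 * → l++
[2,12] -8+39=31 d=32 * → l++
[3,12] -7+39=32 d=31 * → l++
[4,12] -6+39=33 d=30 * → l++
[5,12] -5+39=34 d=29 * → l++
[6,12] 17+39=56 d=7 * → l++

l=7, r=12, best |Δ|=7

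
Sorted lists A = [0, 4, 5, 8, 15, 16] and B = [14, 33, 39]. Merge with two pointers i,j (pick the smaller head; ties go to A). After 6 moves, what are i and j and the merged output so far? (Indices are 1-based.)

i=6, j=2, merged so far=[0, 4, 5, 8, 14, 15]

i=1 j=1: A[i]=0<=B[j]=14 take 0, i++
i=2 j=1: A[i]=4<=B[j]=14 take 4, i++
i=3 j=1: A[i]=5<=B[j]=14 take 5, i++
i=4 j=1: A[i]=8<=B[j]=14 take 8, i++
i=5 j=1: A[i]=15>B[j]=14 take 14, j++
i=5 j=2: A[i]=15<=B[j]=33 take 15, i++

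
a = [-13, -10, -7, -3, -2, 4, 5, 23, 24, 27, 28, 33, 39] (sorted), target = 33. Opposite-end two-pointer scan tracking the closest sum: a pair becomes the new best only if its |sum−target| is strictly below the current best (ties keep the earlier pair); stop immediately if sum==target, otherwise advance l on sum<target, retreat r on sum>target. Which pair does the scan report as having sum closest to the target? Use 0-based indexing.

pair (5, 28) with sum 33 (|Δ|=0)

l=0 r=12: -13+39=26 d=7 *, l++
l=1 r=12: -10+39=29 d=4 *, l++
l=2 r=12: -7+39=32 d=1 *, l++
l=3 r=12: -3+39=36 d=3, r--
l=3 r=11: -3+33=30 d=3, l++
l=4 r=11: -2+33=31 d=2, l++
l=5 r=11: 4+33=37 d=4, r--
l=5 r=10: 4+28=32 d=1, l++
l=6 r=10: 5+28=33 d=0 *, stop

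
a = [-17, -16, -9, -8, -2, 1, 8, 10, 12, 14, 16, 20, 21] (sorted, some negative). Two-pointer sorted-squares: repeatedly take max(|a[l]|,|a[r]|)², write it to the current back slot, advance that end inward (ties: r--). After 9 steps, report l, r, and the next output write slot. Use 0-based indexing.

[0,12] |-17|<=|21| out[12]=441 → r--
[0,11] |-17|<=|20| out[11]=400 → r--
[0,10] |-17|>|16| out[10]=289 → l++
[1,10] |-16|<=|16| out[9]=256 → r--
[1,9] |-16|>|14| out[8]=256 → l++
[2,9] |-9|<=|14| out[7]=196 → r--
[2,8] |-9|<=|12| out[6]=144 → r--
[2,7] |-9|<=|10| out[5]=100 → r--
[2,6] |-9|>|8| out[4]=81 → l++

l=3, r=6, next write slot=3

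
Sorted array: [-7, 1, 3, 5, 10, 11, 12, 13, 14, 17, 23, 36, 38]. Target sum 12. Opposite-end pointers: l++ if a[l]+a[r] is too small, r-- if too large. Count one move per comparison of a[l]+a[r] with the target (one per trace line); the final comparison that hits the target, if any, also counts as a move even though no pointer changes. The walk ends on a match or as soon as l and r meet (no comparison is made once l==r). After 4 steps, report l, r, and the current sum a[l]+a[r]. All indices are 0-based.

l=1, r=9, sum=18

l=0 r=12: -7+38=31 >12, r--
l=0 r=11: -7+36=29 >12, r--
l=0 r=10: -7+23=16 >12, r--
l=0 r=9: -7+17=10 <12, l++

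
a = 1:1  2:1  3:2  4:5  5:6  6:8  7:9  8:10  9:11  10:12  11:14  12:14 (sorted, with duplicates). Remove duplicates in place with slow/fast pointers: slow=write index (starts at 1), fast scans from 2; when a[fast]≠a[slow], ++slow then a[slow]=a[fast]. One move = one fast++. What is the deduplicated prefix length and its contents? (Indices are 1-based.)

length 10; prefix = [1, 2, 5, 6, 8, 9, 10, 11, 12, 14]

(s=1,f=2) a[fast]=1=a[slow] dup → fast++
(s=1,f=3) a[fast]=2≠a[slow]=1 write a[2]=2 → slow++,fast++
(s=2,f=4) a[fast]=5≠a[slow]=2 write a[3]=5 → slow++,fast++
(s=3,f=5) a[fast]=6≠a[slow]=5 write a[4]=6 → slow++,fast++
(s=4,f=6) a[fast]=8≠a[slow]=6 write a[5]=8 → slow++,fast++
(s=5,f=7) a[fast]=9≠a[slow]=8 write a[6]=9 → slow++,fast++
(s=6,f=8) a[fast]=10≠a[slow]=9 write a[7]=10 → slow++,fast++
(s=7,f=9) a[fast]=11≠a[slow]=10 write a[8]=11 → slow++,fast++
(s=8,f=10) a[fast]=12≠a[slow]=11 write a[9]=12 → slow++,fast++
(s=9,f=11) a[fast]=14≠a[slow]=12 write a[10]=14 → slow++,fast++
(s=10,f=12) a[fast]=14=a[slow] dup → fast++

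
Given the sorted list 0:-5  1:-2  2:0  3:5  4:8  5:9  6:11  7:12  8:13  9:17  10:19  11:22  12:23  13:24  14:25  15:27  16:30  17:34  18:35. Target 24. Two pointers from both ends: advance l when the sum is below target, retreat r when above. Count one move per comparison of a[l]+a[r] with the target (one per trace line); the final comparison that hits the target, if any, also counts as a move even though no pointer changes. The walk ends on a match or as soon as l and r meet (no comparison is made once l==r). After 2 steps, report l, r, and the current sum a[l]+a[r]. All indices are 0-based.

l=0 r=18: -5+35=30 >24, r--
l=0 r=17: -5+34=29 >24, r--

l=0, r=16, sum=25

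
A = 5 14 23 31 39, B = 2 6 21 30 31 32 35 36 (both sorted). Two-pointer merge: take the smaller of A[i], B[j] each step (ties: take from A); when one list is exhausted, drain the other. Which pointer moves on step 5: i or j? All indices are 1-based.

j

i=1 j=1: A[i]=5>B[j]=2 take 2, j++
i=1 j=2: A[i]=5<=B[j]=6 take 5, i++
i=2 j=2: A[i]=14>B[j]=6 take 6, j++
i=2 j=3: A[i]=14<=B[j]=21 take 14, i++
i=3 j=3: A[i]=23>B[j]=21 take 21, j++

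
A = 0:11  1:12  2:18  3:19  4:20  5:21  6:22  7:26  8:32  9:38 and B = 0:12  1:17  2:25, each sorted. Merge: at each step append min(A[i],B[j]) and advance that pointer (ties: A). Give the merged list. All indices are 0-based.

i=0 j=0: A[i]=11<=B[j]=12 take 11, i++
i=1 j=0: A[i]=12<=B[j]=12 take 12, i++
i=2 j=0: A[i]=18>B[j]=12 take 12, j++
i=2 j=1: A[i]=18>B[j]=17 take 17, j++
i=2 j=2: A[i]=18<=B[j]=25 take 18, i++
i=3 j=2: A[i]=19<=B[j]=25 take 19, i++
i=4 j=2: A[i]=20<=B[j]=25 take 20, i++
i=5 j=2: A[i]=21<=B[j]=25 take 21, i++
i=6 j=2: A[i]=22<=B[j]=25 take 22, i++
i=7 j=2: A[i]=26>B[j]=25 take 25, j++
i=7 j=3: B done, take A[i]=26, i++
i=8 j=3: B done, take A[i]=32, i++
i=9 j=3: B done, take A[i]=38, i++

[11, 12, 12, 17, 18, 19, 20, 21, 22, 25, 26, 32, 38]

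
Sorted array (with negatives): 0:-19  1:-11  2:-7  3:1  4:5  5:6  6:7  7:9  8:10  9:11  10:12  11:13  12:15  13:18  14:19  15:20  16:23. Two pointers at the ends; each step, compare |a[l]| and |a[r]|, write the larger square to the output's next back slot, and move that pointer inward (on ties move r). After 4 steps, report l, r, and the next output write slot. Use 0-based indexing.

l=0 r=16: |-19|<=|23| out[16]=529, r--
l=0 r=15: |-19|<=|20| out[15]=400, r--
l=0 r=14: |-19|<=|19| out[14]=361, r--
l=0 r=13: |-19|>|18| out[13]=361, l++

l=1, r=13, next write slot=12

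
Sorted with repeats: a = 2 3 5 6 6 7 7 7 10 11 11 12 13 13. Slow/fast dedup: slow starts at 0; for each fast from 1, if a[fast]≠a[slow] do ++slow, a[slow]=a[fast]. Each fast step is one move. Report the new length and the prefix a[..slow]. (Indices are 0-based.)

slow=0 fast=1: a[fast]=3≠a[slow]=2 write a[1]=3, slow++,fast++
slow=1 fast=2: a[fast]=5≠a[slow]=3 write a[2]=5, slow++,fast++
slow=2 fast=3: a[fast]=6≠a[slow]=5 write a[3]=6, slow++,fast++
slow=3 fast=4: a[fast]=6=a[slow] dup, fast++
slow=3 fast=5: a[fast]=7≠a[slow]=6 write a[4]=7, slow++,fast++
slow=4 fast=6: a[fast]=7=a[slow] dup, fast++
slow=4 fast=7: a[fast]=7=a[slow] dup, fast++
slow=4 fast=8: a[fast]=10≠a[slow]=7 write a[5]=10, slow++,fast++
slow=5 fast=9: a[fast]=11≠a[slow]=10 write a[6]=11, slow++,fast++
slow=6 fast=10: a[fast]=11=a[slow] dup, fast++
slow=6 fast=11: a[fast]=12≠a[slow]=11 write a[7]=12, slow++,fast++
slow=7 fast=12: a[fast]=13≠a[slow]=12 write a[8]=13, slow++,fast++
slow=8 fast=13: a[fast]=13=a[slow] dup, fast++

length 9; prefix = [2, 3, 5, 6, 7, 10, 11, 12, 13]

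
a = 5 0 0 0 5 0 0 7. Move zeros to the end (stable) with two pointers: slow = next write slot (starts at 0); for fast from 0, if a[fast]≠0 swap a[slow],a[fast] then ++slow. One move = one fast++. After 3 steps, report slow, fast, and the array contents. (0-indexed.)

slow=0 fast=0: a[fast]=5≠0 swap→a[0]=5, slow++,fast++
slow=1 fast=1: a[fast]=0, fast++
slow=1 fast=2: a[fast]=0, fast++

slow=1, fast=3, a=[5, 0, 0, 0, 5, 0, 0, 7]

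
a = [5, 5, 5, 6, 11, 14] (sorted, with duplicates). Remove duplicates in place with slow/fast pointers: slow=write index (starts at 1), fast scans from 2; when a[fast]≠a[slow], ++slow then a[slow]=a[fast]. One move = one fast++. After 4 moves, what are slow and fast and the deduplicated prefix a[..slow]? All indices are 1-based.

slow=3, fast=6, prefix=[5, 6, 11]

slow=1 fast=2: a[fast]=5=a[slow] dup, fast++
slow=1 fast=3: a[fast]=5=a[slow] dup, fast++
slow=1 fast=4: a[fast]=6≠a[slow]=5 write a[2]=6, slow++,fast++
slow=2 fast=5: a[fast]=11≠a[slow]=6 write a[3]=11, slow++,fast++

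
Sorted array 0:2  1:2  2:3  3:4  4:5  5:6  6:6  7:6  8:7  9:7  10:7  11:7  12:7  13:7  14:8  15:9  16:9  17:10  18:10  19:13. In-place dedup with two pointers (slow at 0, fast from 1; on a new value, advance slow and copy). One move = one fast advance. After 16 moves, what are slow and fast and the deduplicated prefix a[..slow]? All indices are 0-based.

slow=0 fast=1: a[fast]=2=a[slow] dup, fast++
slow=0 fast=2: a[fast]=3≠a[slow]=2 write a[1]=3, slow++,fast++
slow=1 fast=3: a[fast]=4≠a[slow]=3 write a[2]=4, slow++,fast++
slow=2 fast=4: a[fast]=5≠a[slow]=4 write a[3]=5, slow++,fast++
slow=3 fast=5: a[fast]=6≠a[slow]=5 write a[4]=6, slow++,fast++
slow=4 fast=6: a[fast]=6=a[slow] dup, fast++
slow=4 fast=7: a[fast]=6=a[slow] dup, fast++
slow=4 fast=8: a[fast]=7≠a[slow]=6 write a[5]=7, slow++,fast++
slow=5 fast=9: a[fast]=7=a[slow] dup, fast++
slow=5 fast=10: a[fast]=7=a[slow] dup, fast++
slow=5 fast=11: a[fast]=7=a[slow] dup, fast++
slow=5 fast=12: a[fast]=7=a[slow] dup, fast++
slow=5 fast=13: a[fast]=7=a[slow] dup, fast++
slow=5 fast=14: a[fast]=8≠a[slow]=7 write a[6]=8, slow++,fast++
slow=6 fast=15: a[fast]=9≠a[slow]=8 write a[7]=9, slow++,fast++
slow=7 fast=16: a[fast]=9=a[slow] dup, fast++

slow=7, fast=17, prefix=[2, 3, 4, 5, 6, 7, 8, 9]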